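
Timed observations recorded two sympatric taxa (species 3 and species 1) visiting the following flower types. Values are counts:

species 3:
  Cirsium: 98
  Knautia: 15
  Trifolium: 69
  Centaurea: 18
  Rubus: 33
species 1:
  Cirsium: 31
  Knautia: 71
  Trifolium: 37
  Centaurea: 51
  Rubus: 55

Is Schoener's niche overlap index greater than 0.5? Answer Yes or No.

Yes

Proportions for species 3 (n=233): 98/233=0.4206, 15/233=0.0644, 69/233=0.2961, 18/233=0.0773, 33/233=0.1416
Proportions for species 1 (n=245): 31/245=0.1265, 71/245=0.2898, 37/245=0.1510, 51/245=0.2082, 55/245=0.2245
Σ|p₁ᵢ − p₂ᵢ| = 0.2941 + 0.2254 + 0.1451 + 0.1309 + 0.0829 = 0.8784
D = 1 − ½ × 0.8784 = 1 − 0.43920 = 0.56080
D = 0.56080 > 0.5 → Yes.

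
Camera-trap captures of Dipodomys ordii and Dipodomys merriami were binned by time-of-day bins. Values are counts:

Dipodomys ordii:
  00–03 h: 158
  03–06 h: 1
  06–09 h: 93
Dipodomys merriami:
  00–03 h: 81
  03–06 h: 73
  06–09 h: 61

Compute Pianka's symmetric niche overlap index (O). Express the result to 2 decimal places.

Proportions for Dipodomys ordii (n=252): 158/252=0.6270, 1/252=0.0040, 93/252=0.3690
Proportions for Dipodomys merriami (n=215): 81/215=0.3767, 73/215=0.3395, 61/215=0.2837
Σ p₁ᵢp₂ᵢ = 0.236191 + 0.001358 + 0.104685 = 0.342234
Σp_1ᵢ² = 0.6270² + 0.0040² + 0.3690² = 0.393129 + 0.000016 + 0.136161 = 0.529306
Σp_2ᵢ² = 0.3767² + 0.3395² + 0.2837² = 0.141903 + 0.115260 + 0.080486 = 0.337649
O = 0.342234 / √(0.529306 × 0.337649) = 0.342234 / 0.4227525 = 0.8095

0.81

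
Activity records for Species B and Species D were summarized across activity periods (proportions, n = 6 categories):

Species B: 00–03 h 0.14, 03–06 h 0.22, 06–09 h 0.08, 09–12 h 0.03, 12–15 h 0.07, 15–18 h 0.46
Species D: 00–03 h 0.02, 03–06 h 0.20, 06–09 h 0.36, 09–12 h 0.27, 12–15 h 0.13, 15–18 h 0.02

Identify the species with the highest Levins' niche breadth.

Species D

Σp_Bᵢ² = 0.14² + 0.22² + 0.08² + 0.03² + 0.07² + 0.46² = 0.0196 + 0.0484 + 0.0064 + 0.0009 + 0.0049 + 0.2116 = 0.2918
B_B = 1 / 0.2918 = 3.4270
Σp_Dᵢ² = 0.02² + 0.20² + 0.36² + 0.27² + 0.13² + 0.02² = 0.0004 + 0.0400 + 0.1296 + 0.0729 + 0.0169 + 0.0004 = 0.2602
B_D = 1 / 0.2602 = 3.8432
Highest B → broadest niche (most generalist): Species D (B = 3.84).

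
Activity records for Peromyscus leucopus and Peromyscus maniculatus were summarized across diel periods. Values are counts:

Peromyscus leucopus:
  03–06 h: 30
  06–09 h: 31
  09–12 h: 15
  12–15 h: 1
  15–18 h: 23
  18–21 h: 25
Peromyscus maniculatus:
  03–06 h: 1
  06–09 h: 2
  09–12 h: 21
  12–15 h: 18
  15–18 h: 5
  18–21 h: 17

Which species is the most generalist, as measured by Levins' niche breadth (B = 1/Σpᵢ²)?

Proportions for Peromyscus leucopus (n=125): 30/125=0.2400, 31/125=0.2480, 15/125=0.1200, 1/125=0.0080, 23/125=0.1840, 25/125=0.2000
Proportions for Peromyscus maniculatus (n=64): 1/64=0.0156, 2/64=0.0313, 21/64=0.3281, 18/64=0.2813, 5/64=0.0781, 17/64=0.2656
Σp_leucᵢ² = 0.2400² + 0.2480² + 0.1200² + 0.0080² + 0.1840² + 0.2000² = 0.057600 + 0.061504 + 0.014400 + 0.000064 + 0.033856 + 0.040000 = 0.207424
B_leuc = 1 / 0.207424 = 4.8210
Σp_maniᵢ² = 0.0156² + 0.0313² + 0.3281² + 0.2813² + 0.0781² + 0.2656² = 0.000243 + 0.000980 + 0.107650 + 0.079130 + 0.006100 + 0.070543 = 0.264646
B_mani = 1 / 0.264646 = 3.7786
Highest B → broadest niche (most generalist): Peromyscus leucopus (B = 4.82).

Peromyscus leucopus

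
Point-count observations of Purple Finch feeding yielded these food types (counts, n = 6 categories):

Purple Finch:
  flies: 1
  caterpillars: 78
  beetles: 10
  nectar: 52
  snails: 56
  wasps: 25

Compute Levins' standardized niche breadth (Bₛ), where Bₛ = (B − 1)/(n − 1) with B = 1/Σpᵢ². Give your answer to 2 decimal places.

Proportions for Purple Finch (n=222): 1/222=0.0045, 78/222=0.3514, 10/222=0.0450, 52/222=0.2342, 56/222=0.2523, 25/222=0.1126
Σpᵢ² = 0.0045² + 0.3514² + 0.0450² + 0.2342² + 0.2523² + 0.1126² = 0.000020 + 0.123482 + 0.002025 + 0.054850 + 0.063655 + 0.012679 = 0.256711
B = 1 / 0.256711 = 3.8954
Bₛ = (B − 1)/(n − 1) = (3.8954 − 1)/(6 − 1) = 2.8954/5 = 0.5791

0.58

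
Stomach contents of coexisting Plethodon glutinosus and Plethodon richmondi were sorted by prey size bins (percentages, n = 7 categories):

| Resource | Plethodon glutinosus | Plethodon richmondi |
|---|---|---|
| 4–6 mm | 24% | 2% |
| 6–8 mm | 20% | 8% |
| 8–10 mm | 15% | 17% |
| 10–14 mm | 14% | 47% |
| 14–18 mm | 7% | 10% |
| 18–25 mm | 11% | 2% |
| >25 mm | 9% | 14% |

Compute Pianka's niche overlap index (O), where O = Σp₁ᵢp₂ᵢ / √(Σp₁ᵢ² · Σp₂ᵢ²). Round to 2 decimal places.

Convert percentages to proportions (divide by 100).
Σ p₁ᵢp₂ᵢ = 0.0048 + 0.0160 + 0.0255 + 0.0658 + 0.0070 + 0.0022 + 0.0126 = 0.1339
Σp_1ᵢ² = 0.24² + 0.20² + 0.15² + 0.14² + 0.07² + 0.11² + 0.09² = 0.0576 + 0.0400 + 0.0225 + 0.0196 + 0.0049 + 0.0121 + 0.0081 = 0.1648
Σp_2ᵢ² = 0.02² + 0.08² + 0.17² + 0.47² + 0.10² + 0.02² + 0.14² = 0.0004 + 0.0064 + 0.0289 + 0.2209 + 0.0100 + 0.0004 + 0.0196 = 0.2866
O = 0.1339 / √(0.1648 × 0.2866) = 0.1339 / 0.21733 = 0.6161

0.62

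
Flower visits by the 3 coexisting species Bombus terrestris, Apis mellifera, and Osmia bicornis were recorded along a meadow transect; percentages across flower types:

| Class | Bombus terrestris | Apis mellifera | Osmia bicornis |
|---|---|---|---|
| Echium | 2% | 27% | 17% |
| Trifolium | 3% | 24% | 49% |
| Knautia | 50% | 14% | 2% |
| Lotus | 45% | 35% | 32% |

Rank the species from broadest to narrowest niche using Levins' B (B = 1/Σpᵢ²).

Apis mellifera > Osmia bicornis > Bombus terrestris

Convert percentages to proportions (divide by 100).
Σp_terrᵢ² = 0.02² + 0.03² + 0.50² + 0.45² = 0.0004 + 0.0009 + 0.2500 + 0.2025 = 0.4538
B_terr = 1 / 0.4538 = 2.2036
Σp_mellᵢ² = 0.27² + 0.24² + 0.14² + 0.35² = 0.0729 + 0.0576 + 0.0196 + 0.1225 = 0.2726
B_mell = 1 / 0.2726 = 3.6684
Σp_bicoᵢ² = 0.17² + 0.49² + 0.02² + 0.32² = 0.0289 + 0.2401 + 0.0004 + 0.1024 = 0.3718
B_bico = 1 / 0.3718 = 2.6896
Ranking by B (broadest → narrowest): Apis mellifera (3.67) > Osmia bicornis (2.69) > Bombus terrestris (2.20)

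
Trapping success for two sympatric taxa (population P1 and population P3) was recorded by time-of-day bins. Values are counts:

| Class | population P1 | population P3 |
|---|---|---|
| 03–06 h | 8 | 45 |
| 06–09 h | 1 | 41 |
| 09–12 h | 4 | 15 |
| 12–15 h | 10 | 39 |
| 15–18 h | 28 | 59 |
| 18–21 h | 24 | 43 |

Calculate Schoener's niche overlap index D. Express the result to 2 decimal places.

0.73

Proportions for population P1 (n=75): 8/75=0.1067, 1/75=0.0133, 4/75=0.0533, 10/75=0.1333, 28/75=0.3733, 24/75=0.3200
Proportions for population P3 (n=242): 45/242=0.1860, 41/242=0.1694, 15/242=0.0620, 39/242=0.1612, 59/242=0.2438, 43/242=0.1777
Σ|p₁ᵢ − p₂ᵢ| = 0.0793 + 0.1561 + 0.0087 + 0.0279 + 0.1295 + 0.1423 = 0.5438
D = 1 − ½ × 0.5438 = 1 − 0.27190 = 0.72810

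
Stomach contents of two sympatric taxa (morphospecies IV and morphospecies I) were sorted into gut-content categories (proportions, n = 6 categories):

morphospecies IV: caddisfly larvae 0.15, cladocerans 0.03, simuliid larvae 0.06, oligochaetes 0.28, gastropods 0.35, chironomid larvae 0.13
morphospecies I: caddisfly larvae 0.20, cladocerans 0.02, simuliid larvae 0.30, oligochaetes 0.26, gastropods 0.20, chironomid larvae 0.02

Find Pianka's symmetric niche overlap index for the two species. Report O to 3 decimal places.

Σ p₁ᵢp₂ᵢ = 0.0300 + 0.0006 + 0.0180 + 0.0728 + 0.0700 + 0.0026 = 0.1940
Σp_1ᵢ² = 0.15² + 0.03² + 0.06² + 0.28² + 0.35² + 0.13² = 0.0225 + 0.0009 + 0.0036 + 0.0784 + 0.1225 + 0.0169 = 0.2448
Σp_2ᵢ² = 0.20² + 0.02² + 0.30² + 0.26² + 0.20² + 0.02² = 0.0400 + 0.0004 + 0.0900 + 0.0676 + 0.0400 + 0.0004 = 0.2384
O = 0.1940 / √(0.2448 × 0.2384) = 0.1940 / 0.241579 = 0.80305

0.803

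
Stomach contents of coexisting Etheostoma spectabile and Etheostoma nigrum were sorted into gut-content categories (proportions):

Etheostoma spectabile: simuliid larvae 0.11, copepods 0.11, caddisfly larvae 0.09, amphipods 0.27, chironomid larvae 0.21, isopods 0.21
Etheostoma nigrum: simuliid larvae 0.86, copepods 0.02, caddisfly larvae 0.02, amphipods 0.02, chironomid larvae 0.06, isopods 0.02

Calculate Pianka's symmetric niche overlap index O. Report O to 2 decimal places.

0.32

Σ p₁ᵢp₂ᵢ = 0.0946 + 0.0022 + 0.0018 + 0.0054 + 0.0126 + 0.0042 = 0.1208
Σp_1ᵢ² = 0.11² + 0.11² + 0.09² + 0.27² + 0.21² + 0.21² = 0.0121 + 0.0121 + 0.0081 + 0.0729 + 0.0441 + 0.0441 = 0.1934
Σp_2ᵢ² = 0.86² + 0.02² + 0.02² + 0.02² + 0.06² + 0.02² = 0.7396 + 0.0004 + 0.0004 + 0.0004 + 0.0036 + 0.0004 = 0.7448
O = 0.1208 / √(0.1934 × 0.7448) = 0.1208 / 0.37953 = 0.3183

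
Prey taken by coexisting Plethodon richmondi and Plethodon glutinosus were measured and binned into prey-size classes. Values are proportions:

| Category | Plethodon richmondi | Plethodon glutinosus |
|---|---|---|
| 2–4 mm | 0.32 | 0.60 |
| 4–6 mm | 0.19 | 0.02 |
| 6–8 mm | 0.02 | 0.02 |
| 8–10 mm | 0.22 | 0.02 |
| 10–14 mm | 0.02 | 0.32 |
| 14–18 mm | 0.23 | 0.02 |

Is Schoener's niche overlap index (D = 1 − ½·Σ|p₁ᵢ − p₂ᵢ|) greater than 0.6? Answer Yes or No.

Σ|p₁ᵢ − p₂ᵢ| = 0.28 + 0.17 + 0.00 + 0.20 + 0.30 + 0.21 = 1.16
D = 1 − ½ × 1.16 = 1 − 0.580 = 0.4200
D = 0.4200 < 0.6 → No.

No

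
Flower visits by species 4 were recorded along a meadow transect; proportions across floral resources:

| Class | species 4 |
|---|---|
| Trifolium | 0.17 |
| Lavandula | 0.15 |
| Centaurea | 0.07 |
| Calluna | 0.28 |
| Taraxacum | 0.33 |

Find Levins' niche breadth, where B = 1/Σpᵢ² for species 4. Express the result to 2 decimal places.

4.11

Σpᵢ² = 0.17² + 0.15² + 0.07² + 0.28² + 0.33² = 0.0289 + 0.0225 + 0.0049 + 0.0784 + 0.1089 = 0.2436
B = 1 / 0.2436 = 4.1051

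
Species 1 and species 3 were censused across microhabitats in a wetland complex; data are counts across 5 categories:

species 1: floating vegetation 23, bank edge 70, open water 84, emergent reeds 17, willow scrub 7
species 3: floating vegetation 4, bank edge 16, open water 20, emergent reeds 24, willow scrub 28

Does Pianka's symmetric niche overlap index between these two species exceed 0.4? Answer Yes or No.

Yes

Proportions for species 1 (n=201): 23/201=0.1144, 70/201=0.3483, 84/201=0.4179, 17/201=0.0846, 7/201=0.0348
Proportions for species 3 (n=92): 4/92=0.0435, 16/92=0.1739, 20/92=0.2174, 24/92=0.2609, 28/92=0.3043
Σ p₁ᵢp₂ᵢ = 0.004976 + 0.060569 + 0.090851 + 0.022072 + 0.010590 = 0.189058
Σp_1ᵢ² = 0.1144² + 0.3483² + 0.4179² + 0.0846² + 0.0348² = 0.013087 + 0.121313 + 0.174640 + 0.007157 + 0.001211 = 0.317408
Σp_2ᵢ² = 0.0435² + 0.1739² + 0.2174² + 0.2609² + 0.3043² = 0.001892 + 0.030241 + 0.047263 + 0.068069 + 0.092598 = 0.240063
O = 0.189058 / √(0.317408 × 0.240063) = 0.189058 / 0.2760397 = 0.6849
O = 0.6849 > 0.4 → Yes.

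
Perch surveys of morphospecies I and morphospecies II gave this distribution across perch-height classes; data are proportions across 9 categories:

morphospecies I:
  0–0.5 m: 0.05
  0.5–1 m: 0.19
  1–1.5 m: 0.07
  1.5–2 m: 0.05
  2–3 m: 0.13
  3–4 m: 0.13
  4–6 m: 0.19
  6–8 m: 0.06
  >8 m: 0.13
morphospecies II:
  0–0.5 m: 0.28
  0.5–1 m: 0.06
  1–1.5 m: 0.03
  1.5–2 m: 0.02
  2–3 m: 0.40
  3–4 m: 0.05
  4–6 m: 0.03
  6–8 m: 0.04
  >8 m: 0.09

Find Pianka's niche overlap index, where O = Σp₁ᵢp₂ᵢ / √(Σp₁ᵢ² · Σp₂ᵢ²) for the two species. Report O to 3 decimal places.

0.571

Σ p₁ᵢp₂ᵢ = 0.0140 + 0.0114 + 0.0021 + 0.0010 + 0.0520 + 0.0065 + 0.0057 + 0.0024 + 0.0117 = 0.1068
Σp_1ᵢ² = 0.05² + 0.19² + 0.07² + 0.05² + 0.13² + 0.13² + 0.19² + 0.06² + 0.13² = 0.0025 + 0.0361 + 0.0049 + 0.0025 + 0.0169 + 0.0169 + 0.0361 + 0.0036 + 0.0169 = 0.1364
Σp_2ᵢ² = 0.28² + 0.06² + 0.03² + 0.02² + 0.40² + 0.05² + 0.03² + 0.04² + 0.09² = 0.0784 + 0.0036 + 0.0009 + 0.0004 + 0.1600 + 0.0025 + 0.0009 + 0.0016 + 0.0081 = 0.2564
O = 0.1068 / √(0.1364 × 0.2564) = 0.1068 / 0.187011 = 0.57109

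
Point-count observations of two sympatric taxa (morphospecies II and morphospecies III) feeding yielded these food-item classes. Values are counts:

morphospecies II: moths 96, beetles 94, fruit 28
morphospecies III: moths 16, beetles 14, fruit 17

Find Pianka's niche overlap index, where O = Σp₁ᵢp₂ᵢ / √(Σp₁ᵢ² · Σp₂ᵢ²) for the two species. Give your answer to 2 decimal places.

0.89

Proportions for morphospecies II (n=218): 96/218=0.4404, 94/218=0.4312, 28/218=0.1284
Proportions for morphospecies III (n=47): 16/47=0.3404, 14/47=0.2979, 17/47=0.3617
Σ p₁ᵢp₂ᵢ = 0.149912 + 0.128454 + 0.046442 = 0.324808
Σp_1ᵢ² = 0.4404² + 0.4312² + 0.1284² = 0.193952 + 0.185933 + 0.016487 = 0.396372
Σp_2ᵢ² = 0.3404² + 0.2979² + 0.3617² = 0.115872 + 0.088744 + 0.130827 = 0.335443
O = 0.324808 / √(0.396372 × 0.335443) = 0.324808 / 0.3646371 = 0.8908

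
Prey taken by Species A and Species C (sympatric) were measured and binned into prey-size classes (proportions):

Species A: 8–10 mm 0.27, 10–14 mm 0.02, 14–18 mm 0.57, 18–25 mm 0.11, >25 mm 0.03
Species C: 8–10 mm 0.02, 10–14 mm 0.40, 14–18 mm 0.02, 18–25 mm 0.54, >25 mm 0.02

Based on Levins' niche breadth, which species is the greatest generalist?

Σp_Aᵢ² = 0.27² + 0.02² + 0.57² + 0.11² + 0.03² = 0.0729 + 0.0004 + 0.3249 + 0.0121 + 0.0009 = 0.4112
B_A = 1 / 0.4112 = 2.4319
Σp_Cᵢ² = 0.02² + 0.40² + 0.02² + 0.54² + 0.02² = 0.0004 + 0.1600 + 0.0004 + 0.2916 + 0.0004 = 0.4528
B_C = 1 / 0.4528 = 2.2085
Highest B → broadest niche (most generalist): Species A (B = 2.43).

Species A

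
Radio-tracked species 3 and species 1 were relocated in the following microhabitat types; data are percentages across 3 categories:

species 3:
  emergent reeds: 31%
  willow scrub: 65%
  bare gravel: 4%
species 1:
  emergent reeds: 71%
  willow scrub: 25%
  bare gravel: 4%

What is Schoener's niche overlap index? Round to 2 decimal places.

0.60

Convert percentages to proportions (divide by 100).
Σ|p₁ᵢ − p₂ᵢ| = 0.40 + 0.40 + 0.00 = 0.80
D = 1 − ½ × 0.80 = 1 − 0.400 = 0.6000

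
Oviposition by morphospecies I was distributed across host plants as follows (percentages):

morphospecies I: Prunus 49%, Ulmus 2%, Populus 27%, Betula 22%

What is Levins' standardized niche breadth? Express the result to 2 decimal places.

0.59

Convert percentages to proportions (divide by 100).
Σpᵢ² = 0.49² + 0.02² + 0.27² + 0.22² = 0.2401 + 0.0004 + 0.0729 + 0.0484 = 0.3618
B = 1 / 0.3618 = 2.7640
Bₛ = (B − 1)/(n − 1) = (2.7640 − 1)/(4 − 1) = 1.7640/3 = 0.5880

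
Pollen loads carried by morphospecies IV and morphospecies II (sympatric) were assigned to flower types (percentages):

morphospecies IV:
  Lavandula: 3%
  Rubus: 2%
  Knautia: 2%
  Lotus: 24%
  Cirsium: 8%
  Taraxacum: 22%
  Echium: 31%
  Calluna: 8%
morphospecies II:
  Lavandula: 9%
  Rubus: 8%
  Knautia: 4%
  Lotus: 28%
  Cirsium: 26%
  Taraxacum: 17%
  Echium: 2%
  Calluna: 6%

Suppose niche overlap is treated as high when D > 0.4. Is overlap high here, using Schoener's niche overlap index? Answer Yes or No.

Convert percentages to proportions (divide by 100).
Σ|p₁ᵢ − p₂ᵢ| = 0.06 + 0.06 + 0.02 + 0.04 + 0.18 + 0.05 + 0.29 + 0.02 = 0.72
D = 1 − ½ × 0.72 = 1 − 0.360 = 0.6400
D = 0.6400 > 0.4 → Yes.

Yes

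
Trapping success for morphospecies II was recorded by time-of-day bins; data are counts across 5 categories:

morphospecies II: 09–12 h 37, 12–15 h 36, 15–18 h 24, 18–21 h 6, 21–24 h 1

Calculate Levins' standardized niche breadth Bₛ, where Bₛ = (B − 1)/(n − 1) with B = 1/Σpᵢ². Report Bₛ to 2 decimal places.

0.57

Proportions for morphospecies II (n=104): 37/104=0.3558, 36/104=0.3462, 24/104=0.2308, 6/104=0.0577, 1/104=0.0096
Σpᵢ² = 0.3558² + 0.3462² + 0.2308² + 0.0577² + 0.0096² = 0.126594 + 0.119854 + 0.053269 + 0.003329 + 0.000092 = 0.303138
B = 1 / 0.303138 = 3.2988
Bₛ = (B − 1)/(n − 1) = (3.2988 − 1)/(5 − 1) = 2.2988/4 = 0.5747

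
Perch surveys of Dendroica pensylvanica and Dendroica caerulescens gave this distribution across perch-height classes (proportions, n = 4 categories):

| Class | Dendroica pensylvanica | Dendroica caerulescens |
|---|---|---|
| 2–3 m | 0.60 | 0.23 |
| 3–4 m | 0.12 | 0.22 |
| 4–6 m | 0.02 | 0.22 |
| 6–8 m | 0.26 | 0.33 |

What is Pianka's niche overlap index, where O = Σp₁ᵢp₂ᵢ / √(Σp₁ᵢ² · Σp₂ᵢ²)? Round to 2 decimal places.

Σ p₁ᵢp₂ᵢ = 0.1380 + 0.0264 + 0.0044 + 0.0858 = 0.2546
Σp_1ᵢ² = 0.60² + 0.12² + 0.02² + 0.26² = 0.3600 + 0.0144 + 0.0004 + 0.0676 = 0.4424
Σp_2ᵢ² = 0.23² + 0.22² + 0.22² + 0.33² = 0.0529 + 0.0484 + 0.0484 + 0.1089 = 0.2586
O = 0.2546 / √(0.4424 × 0.2586) = 0.2546 / 0.33824 = 0.7527

0.75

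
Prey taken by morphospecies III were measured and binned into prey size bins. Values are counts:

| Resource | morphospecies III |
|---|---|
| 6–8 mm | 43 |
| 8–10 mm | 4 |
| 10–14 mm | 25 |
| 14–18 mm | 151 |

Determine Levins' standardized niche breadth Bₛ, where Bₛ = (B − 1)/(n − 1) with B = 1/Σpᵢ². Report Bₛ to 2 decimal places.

0.32

Proportions for morphospecies III (n=223): 43/223=0.1928, 4/223=0.0179, 25/223=0.1121, 151/223=0.6771
Σpᵢ² = 0.1928² + 0.0179² + 0.1121² + 0.6771² = 0.037172 + 0.000320 + 0.012566 + 0.458464 = 0.508522
B = 1 / 0.508522 = 1.9665
Bₛ = (B − 1)/(n − 1) = (1.9665 − 1)/(4 − 1) = 0.9665/3 = 0.3222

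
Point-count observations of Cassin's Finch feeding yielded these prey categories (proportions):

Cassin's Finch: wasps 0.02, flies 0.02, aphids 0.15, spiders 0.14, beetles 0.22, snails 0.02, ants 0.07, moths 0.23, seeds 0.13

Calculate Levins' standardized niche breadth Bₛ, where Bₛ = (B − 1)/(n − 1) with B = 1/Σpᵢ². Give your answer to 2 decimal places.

Σpᵢ² = 0.02² + 0.02² + 0.15² + 0.14² + 0.22² + 0.02² + 0.07² + 0.23² + 0.13² = 0.0004 + 0.0004 + 0.0225 + 0.0196 + 0.0484 + 0.0004 + 0.0049 + 0.0529 + 0.0169 = 0.1664
B = 1 / 0.1664 = 6.0096
Bₛ = (B − 1)/(n − 1) = (6.0096 − 1)/(9 − 1) = 5.0096/8 = 0.6262

0.63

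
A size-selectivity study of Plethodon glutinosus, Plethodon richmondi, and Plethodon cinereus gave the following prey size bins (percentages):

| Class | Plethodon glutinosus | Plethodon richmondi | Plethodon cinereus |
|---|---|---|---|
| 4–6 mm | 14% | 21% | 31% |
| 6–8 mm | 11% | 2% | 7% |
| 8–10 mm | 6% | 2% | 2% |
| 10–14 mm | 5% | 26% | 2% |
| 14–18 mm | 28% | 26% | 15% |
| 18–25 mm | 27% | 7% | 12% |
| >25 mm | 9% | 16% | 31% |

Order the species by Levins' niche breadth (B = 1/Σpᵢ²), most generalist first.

Plethodon glutinosus > Plethodon richmondi > Plethodon cinereus

Convert percentages to proportions (divide by 100).
Σp_glutᵢ² = 0.14² + 0.11² + 0.06² + 0.05² + 0.28² + 0.27² + 0.09² = 0.0196 + 0.0121 + 0.0036 + 0.0025 + 0.0784 + 0.0729 + 0.0081 = 0.1972
B_glut = 1 / 0.1972 = 5.0710
Σp_richᵢ² = 0.21² + 0.02² + 0.02² + 0.26² + 0.26² + 0.07² + 0.16² = 0.0441 + 0.0004 + 0.0004 + 0.0676 + 0.0676 + 0.0049 + 0.0256 = 0.2106
B_rich = 1 / 0.2106 = 4.7483
Σp_cineᵢ² = 0.31² + 0.07² + 0.02² + 0.02² + 0.15² + 0.12² + 0.31² = 0.0961 + 0.0049 + 0.0004 + 0.0004 + 0.0225 + 0.0144 + 0.0961 = 0.2348
B_cine = 1 / 0.2348 = 4.2589
Ranking by B (broadest → narrowest): Plethodon glutinosus (5.07) > Plethodon richmondi (4.75) > Plethodon cinereus (4.26)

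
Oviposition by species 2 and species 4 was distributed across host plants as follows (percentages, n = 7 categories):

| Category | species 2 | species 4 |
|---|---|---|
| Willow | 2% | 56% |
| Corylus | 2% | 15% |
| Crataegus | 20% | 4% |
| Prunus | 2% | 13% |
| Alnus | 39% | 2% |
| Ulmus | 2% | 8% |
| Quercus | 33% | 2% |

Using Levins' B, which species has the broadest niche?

species 2

Convert percentages to proportions (divide by 100).
Σp_2ᵢ² = 0.02² + 0.02² + 0.20² + 0.02² + 0.39² + 0.02² + 0.33² = 0.0004 + 0.0004 + 0.0400 + 0.0004 + 0.1521 + 0.0004 + 0.1089 = 0.3026
B_2 = 1 / 0.3026 = 3.3047
Σp_4ᵢ² = 0.56² + 0.15² + 0.04² + 0.13² + 0.02² + 0.08² + 0.02² = 0.3136 + 0.0225 + 0.0016 + 0.0169 + 0.0004 + 0.0064 + 0.0004 = 0.3618
B_4 = 1 / 0.3618 = 2.7640
Highest B → broadest niche (most generalist): species 2 (B = 3.30).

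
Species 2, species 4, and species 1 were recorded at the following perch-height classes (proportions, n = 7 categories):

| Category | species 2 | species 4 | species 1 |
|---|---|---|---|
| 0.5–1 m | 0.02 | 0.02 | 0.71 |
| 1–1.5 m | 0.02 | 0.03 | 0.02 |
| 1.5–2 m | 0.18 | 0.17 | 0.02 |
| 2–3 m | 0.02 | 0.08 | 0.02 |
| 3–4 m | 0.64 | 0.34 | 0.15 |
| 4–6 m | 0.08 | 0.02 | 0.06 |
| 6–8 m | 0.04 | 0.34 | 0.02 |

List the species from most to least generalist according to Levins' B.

Σp_2ᵢ² = 0.02² + 0.02² + 0.18² + 0.02² + 0.64² + 0.08² + 0.04² = 0.0004 + 0.0004 + 0.0324 + 0.0004 + 0.4096 + 0.0064 + 0.0016 = 0.4512
B_2 = 1 / 0.4512 = 2.2163
Σp_4ᵢ² = 0.02² + 0.03² + 0.17² + 0.08² + 0.34² + 0.02² + 0.34² = 0.0004 + 0.0009 + 0.0289 + 0.0064 + 0.1156 + 0.0004 + 0.1156 = 0.2682
B_4 = 1 / 0.2682 = 3.7286
Σp_1ᵢ² = 0.71² + 0.02² + 0.02² + 0.02² + 0.15² + 0.06² + 0.02² = 0.5041 + 0.0004 + 0.0004 + 0.0004 + 0.0225 + 0.0036 + 0.0004 = 0.5318
B_1 = 1 / 0.5318 = 1.8804
Ranking by B (broadest → narrowest): species 4 (3.73) > species 2 (2.22) > species 1 (1.88)

species 4 > species 2 > species 1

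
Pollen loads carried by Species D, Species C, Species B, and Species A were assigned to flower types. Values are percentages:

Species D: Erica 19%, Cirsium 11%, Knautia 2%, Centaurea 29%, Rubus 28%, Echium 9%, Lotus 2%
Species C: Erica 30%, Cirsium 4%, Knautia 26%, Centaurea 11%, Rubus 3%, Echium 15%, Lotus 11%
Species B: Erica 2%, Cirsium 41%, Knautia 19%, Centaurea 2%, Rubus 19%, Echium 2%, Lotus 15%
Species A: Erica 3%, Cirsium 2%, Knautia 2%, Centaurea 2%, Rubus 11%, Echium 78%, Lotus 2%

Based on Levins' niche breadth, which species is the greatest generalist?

Species C

Convert percentages to proportions (divide by 100).
Σp_Dᵢ² = 0.19² + 0.11² + 0.02² + 0.29² + 0.28² + 0.09² + 0.02² = 0.0361 + 0.0121 + 0.0004 + 0.0841 + 0.0784 + 0.0081 + 0.0004 = 0.2196
B_D = 1 / 0.2196 = 4.5537
Σp_Cᵢ² = 0.30² + 0.04² + 0.26² + 0.11² + 0.03² + 0.15² + 0.11² = 0.0900 + 0.0016 + 0.0676 + 0.0121 + 0.0009 + 0.0225 + 0.0121 = 0.2068
B_C = 1 / 0.2068 = 4.8356
Σp_Bᵢ² = 0.02² + 0.41² + 0.19² + 0.02² + 0.19² + 0.02² + 0.15² = 0.0004 + 0.1681 + 0.0361 + 0.0004 + 0.0361 + 0.0004 + 0.0225 = 0.2640
B_B = 1 / 0.2640 = 3.7879
Σp_Aᵢ² = 0.03² + 0.02² + 0.02² + 0.02² + 0.11² + 0.78² + 0.02² = 0.0009 + 0.0004 + 0.0004 + 0.0004 + 0.0121 + 0.6084 + 0.0004 = 0.6230
B_A = 1 / 0.6230 = 1.6051
Highest B → broadest niche (most generalist): Species C (B = 4.84).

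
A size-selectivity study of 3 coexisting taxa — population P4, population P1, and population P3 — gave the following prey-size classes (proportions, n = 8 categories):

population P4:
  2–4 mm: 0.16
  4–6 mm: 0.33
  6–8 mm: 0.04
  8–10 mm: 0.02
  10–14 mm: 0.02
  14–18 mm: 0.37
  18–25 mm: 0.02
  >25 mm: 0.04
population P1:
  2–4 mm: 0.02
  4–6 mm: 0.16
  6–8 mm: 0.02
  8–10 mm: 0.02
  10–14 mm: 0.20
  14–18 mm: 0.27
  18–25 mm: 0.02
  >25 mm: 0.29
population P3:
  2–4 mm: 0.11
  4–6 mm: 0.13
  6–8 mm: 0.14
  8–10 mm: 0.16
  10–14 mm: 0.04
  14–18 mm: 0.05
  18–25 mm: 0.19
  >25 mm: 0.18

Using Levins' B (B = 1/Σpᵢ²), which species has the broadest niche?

Σp_P4ᵢ² = 0.16² + 0.33² + 0.04² + 0.02² + 0.02² + 0.37² + 0.02² + 0.04² = 0.0256 + 0.1089 + 0.0016 + 0.0004 + 0.0004 + 0.1369 + 0.0004 + 0.0016 = 0.2758
B_P4 = 1 / 0.2758 = 3.6258
Σp_P1ᵢ² = 0.02² + 0.16² + 0.02² + 0.02² + 0.20² + 0.27² + 0.02² + 0.29² = 0.0004 + 0.0256 + 0.0004 + 0.0004 + 0.0400 + 0.0729 + 0.0004 + 0.0841 = 0.2242
B_P1 = 1 / 0.2242 = 4.4603
Σp_P3ᵢ² = 0.11² + 0.13² + 0.14² + 0.16² + 0.04² + 0.05² + 0.19² + 0.18² = 0.0121 + 0.0169 + 0.0196 + 0.0256 + 0.0016 + 0.0025 + 0.0361 + 0.0324 = 0.1468
B_P3 = 1 / 0.1468 = 6.8120
Highest B → broadest niche (most generalist): population P3 (B = 6.81).

population P3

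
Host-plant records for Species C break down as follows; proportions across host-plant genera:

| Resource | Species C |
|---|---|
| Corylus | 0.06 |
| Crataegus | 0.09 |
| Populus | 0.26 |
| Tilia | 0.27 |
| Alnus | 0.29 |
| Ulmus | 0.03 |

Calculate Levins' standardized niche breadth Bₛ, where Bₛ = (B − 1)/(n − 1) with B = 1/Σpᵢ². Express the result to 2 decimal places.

0.64

Σpᵢ² = 0.06² + 0.09² + 0.26² + 0.27² + 0.29² + 0.03² = 0.0036 + 0.0081 + 0.0676 + 0.0729 + 0.0841 + 0.0009 = 0.2372
B = 1 / 0.2372 = 4.2159
Bₛ = (B − 1)/(n − 1) = (4.2159 − 1)/(6 − 1) = 3.2159/5 = 0.6432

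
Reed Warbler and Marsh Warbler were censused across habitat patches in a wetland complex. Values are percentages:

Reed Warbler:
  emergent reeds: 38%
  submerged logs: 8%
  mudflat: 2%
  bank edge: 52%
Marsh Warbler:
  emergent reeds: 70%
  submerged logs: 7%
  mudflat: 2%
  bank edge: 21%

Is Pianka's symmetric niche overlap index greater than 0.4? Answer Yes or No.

Convert percentages to proportions (divide by 100).
Σ p₁ᵢp₂ᵢ = 0.2660 + 0.0056 + 0.0004 + 0.1092 = 0.3812
Σp_1ᵢ² = 0.38² + 0.08² + 0.02² + 0.52² = 0.1444 + 0.0064 + 0.0004 + 0.2704 = 0.4216
Σp_2ᵢ² = 0.70² + 0.07² + 0.02² + 0.21² = 0.4900 + 0.0049 + 0.0004 + 0.0441 = 0.5394
O = 0.3812 / √(0.4216 × 0.5394) = 0.3812 / 0.47688 = 0.7994
O = 0.7994 > 0.4 → Yes.

Yes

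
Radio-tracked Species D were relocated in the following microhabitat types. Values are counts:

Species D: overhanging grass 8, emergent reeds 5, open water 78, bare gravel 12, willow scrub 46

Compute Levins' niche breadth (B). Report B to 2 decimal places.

2.63

Proportions for Species D (n=149): 8/149=0.0537, 5/149=0.0336, 78/149=0.5235, 12/149=0.0805, 46/149=0.3087
Σpᵢ² = 0.0537² + 0.0336² + 0.5235² + 0.0805² + 0.3087² = 0.002884 + 0.001129 + 0.274052 + 0.006480 + 0.095296 = 0.379841
B = 1 / 0.379841 = 2.6327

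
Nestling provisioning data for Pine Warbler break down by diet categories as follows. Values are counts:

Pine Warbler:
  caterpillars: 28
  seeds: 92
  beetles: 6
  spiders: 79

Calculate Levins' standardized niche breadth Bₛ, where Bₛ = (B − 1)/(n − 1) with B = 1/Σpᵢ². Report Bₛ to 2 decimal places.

Proportions for Pine Warbler (n=205): 28/205=0.1366, 92/205=0.4488, 6/205=0.0293, 79/205=0.3854
Σpᵢ² = 0.1366² + 0.4488² + 0.0293² + 0.3854² = 0.018660 + 0.201421 + 0.000858 + 0.148533 = 0.369472
B = 1 / 0.369472 = 2.7066
Bₛ = (B − 1)/(n − 1) = (2.7066 − 1)/(4 − 1) = 1.7066/3 = 0.5689

0.57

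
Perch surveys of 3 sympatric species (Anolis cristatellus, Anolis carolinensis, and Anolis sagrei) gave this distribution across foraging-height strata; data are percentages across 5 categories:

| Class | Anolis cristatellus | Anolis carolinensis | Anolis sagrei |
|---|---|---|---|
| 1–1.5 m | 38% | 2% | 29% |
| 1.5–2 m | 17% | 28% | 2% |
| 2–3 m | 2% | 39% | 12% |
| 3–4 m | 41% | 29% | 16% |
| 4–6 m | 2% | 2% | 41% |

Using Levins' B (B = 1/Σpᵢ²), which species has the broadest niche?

Convert percentages to proportions (divide by 100).
Σp_crisᵢ² = 0.38² + 0.17² + 0.02² + 0.41² + 0.02² = 0.1444 + 0.0289 + 0.0004 + 0.1681 + 0.0004 = 0.3422
B_cris = 1 / 0.3422 = 2.9223
Σp_caroᵢ² = 0.02² + 0.28² + 0.39² + 0.29² + 0.02² = 0.0004 + 0.0784 + 0.1521 + 0.0841 + 0.0004 = 0.3154
B_caro = 1 / 0.3154 = 3.1706
Σp_sagrᵢ² = 0.29² + 0.02² + 0.12² + 0.16² + 0.41² = 0.0841 + 0.0004 + 0.0144 + 0.0256 + 0.1681 = 0.2926
B_sagr = 1 / 0.2926 = 3.4176
Highest B → broadest niche (most generalist): Anolis sagrei (B = 3.42).

Anolis sagrei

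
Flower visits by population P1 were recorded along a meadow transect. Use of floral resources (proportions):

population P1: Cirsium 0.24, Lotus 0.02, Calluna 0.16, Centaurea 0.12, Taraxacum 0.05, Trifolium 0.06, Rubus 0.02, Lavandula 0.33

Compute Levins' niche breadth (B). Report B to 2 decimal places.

Σpᵢ² = 0.24² + 0.02² + 0.16² + 0.12² + 0.05² + 0.06² + 0.02² + 0.33² = 0.0576 + 0.0004 + 0.0256 + 0.0144 + 0.0025 + 0.0036 + 0.0004 + 0.1089 = 0.2134
B = 1 / 0.2134 = 4.6860

4.69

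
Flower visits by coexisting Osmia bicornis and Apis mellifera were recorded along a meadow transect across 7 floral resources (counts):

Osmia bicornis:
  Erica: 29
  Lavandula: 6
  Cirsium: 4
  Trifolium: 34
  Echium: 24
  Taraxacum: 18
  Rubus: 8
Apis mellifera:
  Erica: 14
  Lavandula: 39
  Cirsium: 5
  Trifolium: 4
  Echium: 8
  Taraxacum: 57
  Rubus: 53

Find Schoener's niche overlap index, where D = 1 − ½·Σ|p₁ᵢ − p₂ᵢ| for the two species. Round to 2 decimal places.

Proportions for Osmia bicornis (n=123): 29/123=0.2358, 6/123=0.0488, 4/123=0.0325, 34/123=0.2764, 24/123=0.1951, 18/123=0.1463, 8/123=0.0650
Proportions for Apis mellifera (n=180): 14/180=0.0778, 39/180=0.2167, 5/180=0.0278, 4/180=0.0222, 8/180=0.0444, 57/180=0.3167, 53/180=0.2944
Σ|p₁ᵢ − p₂ᵢ| = 0.1580 + 0.1679 + 0.0047 + 0.2542 + 0.1507 + 0.1704 + 0.2294 = 1.1353
D = 1 − ½ × 1.1353 = 1 − 0.56765 = 0.43235

0.43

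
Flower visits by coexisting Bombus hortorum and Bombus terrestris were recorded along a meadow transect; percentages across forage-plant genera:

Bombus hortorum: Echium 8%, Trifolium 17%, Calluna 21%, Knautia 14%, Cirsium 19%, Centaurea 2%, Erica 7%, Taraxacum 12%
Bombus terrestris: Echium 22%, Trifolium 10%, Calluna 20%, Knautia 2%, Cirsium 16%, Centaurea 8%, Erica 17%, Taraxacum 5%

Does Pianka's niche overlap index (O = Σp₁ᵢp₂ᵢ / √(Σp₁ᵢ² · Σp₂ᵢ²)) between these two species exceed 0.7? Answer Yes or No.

Convert percentages to proportions (divide by 100).
Σ p₁ᵢp₂ᵢ = 0.0176 + 0.0170 + 0.0420 + 0.0028 + 0.0304 + 0.0016 + 0.0119 + 0.0060 = 0.1293
Σp_1ᵢ² = 0.08² + 0.17² + 0.21² + 0.14² + 0.19² + 0.02² + 0.07² + 0.12² = 0.0064 + 0.0289 + 0.0441 + 0.0196 + 0.0361 + 0.0004 + 0.0049 + 0.0144 = 0.1548
Σp_2ᵢ² = 0.22² + 0.10² + 0.20² + 0.02² + 0.16² + 0.08² + 0.17² + 0.05² = 0.0484 + 0.0100 + 0.0400 + 0.0004 + 0.0256 + 0.0064 + 0.0289 + 0.0025 = 0.1622
O = 0.1293 / √(0.1548 × 0.1622) = 0.1293 / 0.15846 = 0.8160
O = 0.8160 > 0.7 → Yes.

Yes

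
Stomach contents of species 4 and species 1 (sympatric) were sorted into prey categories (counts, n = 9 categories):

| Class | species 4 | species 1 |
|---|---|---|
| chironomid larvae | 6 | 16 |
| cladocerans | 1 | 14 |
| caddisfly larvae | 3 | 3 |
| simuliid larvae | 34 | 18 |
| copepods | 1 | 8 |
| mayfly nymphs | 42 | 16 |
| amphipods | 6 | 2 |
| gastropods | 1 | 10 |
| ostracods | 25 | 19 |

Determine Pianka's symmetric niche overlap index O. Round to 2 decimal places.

Proportions for species 4 (n=119): 6/119=0.0504, 1/119=0.0084, 3/119=0.0252, 34/119=0.2857, 1/119=0.0084, 42/119=0.3529, 6/119=0.0504, 1/119=0.0084, 25/119=0.2101
Proportions for species 1 (n=106): 16/106=0.1509, 14/106=0.1321, 3/106=0.0283, 18/106=0.1698, 8/106=0.0755, 16/106=0.1509, 2/106=0.0189, 10/106=0.0943, 19/106=0.1792
Σ p₁ᵢp₂ᵢ = 0.007605 + 0.001110 + 0.000713 + 0.048512 + 0.000634 + 0.053253 + 0.000953 + 0.000792 + 0.037650 = 0.151222
Σp_1ᵢ² = 0.0504² + 0.0084² + 0.0252² + 0.2857² + 0.0084² + 0.3529² + 0.0504² + 0.0084² + 0.2101² = 0.002540 + 0.000071 + 0.000635 + 0.081624 + 0.000071 + 0.124538 + 0.002540 + 0.000071 + 0.044142 = 0.256232
Σp_2ᵢ² = 0.1509² + 0.1321² + 0.0283² + 0.1698² + 0.0755² + 0.1509² + 0.0189² + 0.0943² + 0.1792² = 0.022771 + 0.017450 + 0.000801 + 0.028832 + 0.005700 + 0.022771 + 0.000357 + 0.008892 + 0.032113 = 0.139687
O = 0.151222 / √(0.256232 × 0.139687) = 0.151222 / 0.1891885 = 0.7993

0.80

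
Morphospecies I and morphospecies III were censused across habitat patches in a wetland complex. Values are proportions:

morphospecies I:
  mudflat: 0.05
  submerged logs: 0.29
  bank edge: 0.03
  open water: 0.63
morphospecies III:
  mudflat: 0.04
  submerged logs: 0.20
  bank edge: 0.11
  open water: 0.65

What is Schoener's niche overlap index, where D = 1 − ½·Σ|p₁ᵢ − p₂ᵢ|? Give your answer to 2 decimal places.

0.90

Σ|p₁ᵢ − p₂ᵢ| = 0.01 + 0.09 + 0.08 + 0.02 = 0.20
D = 1 − ½ × 0.20 = 1 − 0.100 = 0.9000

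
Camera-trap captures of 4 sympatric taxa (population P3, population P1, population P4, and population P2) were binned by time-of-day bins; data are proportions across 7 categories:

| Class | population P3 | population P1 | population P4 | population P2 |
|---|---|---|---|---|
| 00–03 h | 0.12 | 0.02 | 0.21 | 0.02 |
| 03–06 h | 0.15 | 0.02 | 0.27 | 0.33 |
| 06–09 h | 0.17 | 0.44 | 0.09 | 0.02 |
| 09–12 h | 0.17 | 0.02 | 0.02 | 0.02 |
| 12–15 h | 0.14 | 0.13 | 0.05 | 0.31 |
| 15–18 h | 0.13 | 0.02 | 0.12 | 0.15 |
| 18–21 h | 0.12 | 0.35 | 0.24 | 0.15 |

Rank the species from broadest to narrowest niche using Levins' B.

population P3 > population P4 > population P2 > population P1

Σp_P3ᵢ² = 0.12² + 0.15² + 0.17² + 0.17² + 0.14² + 0.13² + 0.12² = 0.0144 + 0.0225 + 0.0289 + 0.0289 + 0.0196 + 0.0169 + 0.0144 = 0.1456
B_P3 = 1 / 0.1456 = 6.8681
Σp_P1ᵢ² = 0.02² + 0.02² + 0.44² + 0.02² + 0.13² + 0.02² + 0.35² = 0.0004 + 0.0004 + 0.1936 + 0.0004 + 0.0169 + 0.0004 + 0.1225 = 0.3346
B_P1 = 1 / 0.3346 = 2.9886
Σp_P4ᵢ² = 0.21² + 0.27² + 0.09² + 0.02² + 0.05² + 0.12² + 0.24² = 0.0441 + 0.0729 + 0.0081 + 0.0004 + 0.0025 + 0.0144 + 0.0576 = 0.2000
B_P4 = 1 / 0.2000 = 5.0000
Σp_P2ᵢ² = 0.02² + 0.33² + 0.02² + 0.02² + 0.31² + 0.15² + 0.15² = 0.0004 + 0.1089 + 0.0004 + 0.0004 + 0.0961 + 0.0225 + 0.0225 = 0.2512
B_P2 = 1 / 0.2512 = 3.9809
Ranking by B (broadest → narrowest): population P3 (6.87) > population P4 (5.00) > population P2 (3.98) > population P1 (2.99)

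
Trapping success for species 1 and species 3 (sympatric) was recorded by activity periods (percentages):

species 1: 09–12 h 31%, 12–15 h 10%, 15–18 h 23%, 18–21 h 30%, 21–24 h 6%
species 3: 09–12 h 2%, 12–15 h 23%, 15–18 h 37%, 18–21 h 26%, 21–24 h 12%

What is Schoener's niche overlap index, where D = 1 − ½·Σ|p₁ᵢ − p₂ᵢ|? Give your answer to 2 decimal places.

Convert percentages to proportions (divide by 100).
Σ|p₁ᵢ − p₂ᵢ| = 0.29 + 0.13 + 0.14 + 0.04 + 0.06 = 0.66
D = 1 − ½ × 0.66 = 1 − 0.330 = 0.6700

0.67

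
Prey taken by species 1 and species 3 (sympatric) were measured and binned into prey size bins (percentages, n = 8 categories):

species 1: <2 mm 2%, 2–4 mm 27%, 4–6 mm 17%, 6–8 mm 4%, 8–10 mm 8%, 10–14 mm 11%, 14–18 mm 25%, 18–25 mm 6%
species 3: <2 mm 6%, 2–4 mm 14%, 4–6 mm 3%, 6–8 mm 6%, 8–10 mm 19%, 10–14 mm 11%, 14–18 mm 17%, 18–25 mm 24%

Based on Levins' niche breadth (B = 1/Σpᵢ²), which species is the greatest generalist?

Convert percentages to proportions (divide by 100).
Σp_1ᵢ² = 0.02² + 0.27² + 0.17² + 0.04² + 0.08² + 0.11² + 0.25² + 0.06² = 0.0004 + 0.0729 + 0.0289 + 0.0016 + 0.0064 + 0.0121 + 0.0625 + 0.0036 = 0.1884
B_1 = 1 / 0.1884 = 5.3079
Σp_3ᵢ² = 0.06² + 0.14² + 0.03² + 0.06² + 0.19² + 0.11² + 0.17² + 0.24² = 0.0036 + 0.0196 + 0.0009 + 0.0036 + 0.0361 + 0.0121 + 0.0289 + 0.0576 = 0.1624
B_3 = 1 / 0.1624 = 6.1576
Highest B → broadest niche (most generalist): species 3 (B = 6.16).

species 3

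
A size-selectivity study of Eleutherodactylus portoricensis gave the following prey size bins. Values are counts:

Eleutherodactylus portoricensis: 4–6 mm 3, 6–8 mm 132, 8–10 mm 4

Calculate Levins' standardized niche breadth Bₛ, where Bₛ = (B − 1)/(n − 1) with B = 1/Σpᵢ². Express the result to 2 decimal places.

0.05

Proportions for Eleutherodactylus portoricensis (n=139): 3/139=0.0216, 132/139=0.9496, 4/139=0.0288
Σpᵢ² = 0.0216² + 0.9496² + 0.0288² = 0.000467 + 0.901740 + 0.000829 = 0.903036
B = 1 / 0.903036 = 1.1074
Bₛ = (B − 1)/(n − 1) = (1.1074 − 1)/(3 − 1) = 0.1074/2 = 0.0537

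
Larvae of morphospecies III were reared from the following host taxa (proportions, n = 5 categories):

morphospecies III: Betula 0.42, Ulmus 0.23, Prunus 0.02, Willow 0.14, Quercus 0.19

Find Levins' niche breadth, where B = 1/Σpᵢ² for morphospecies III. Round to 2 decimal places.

Σpᵢ² = 0.42² + 0.23² + 0.02² + 0.14² + 0.19² = 0.1764 + 0.0529 + 0.0004 + 0.0196 + 0.0361 = 0.2854
B = 1 / 0.2854 = 3.5039

3.50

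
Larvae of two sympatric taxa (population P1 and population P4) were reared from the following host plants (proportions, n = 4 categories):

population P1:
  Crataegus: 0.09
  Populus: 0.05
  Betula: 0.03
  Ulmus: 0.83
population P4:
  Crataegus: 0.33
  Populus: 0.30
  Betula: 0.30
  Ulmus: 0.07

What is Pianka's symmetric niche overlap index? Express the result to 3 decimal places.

0.246

Σ p₁ᵢp₂ᵢ = 0.0297 + 0.0150 + 0.0090 + 0.0581 = 0.1118
Σp_1ᵢ² = 0.09² + 0.05² + 0.03² + 0.83² = 0.0081 + 0.0025 + 0.0009 + 0.6889 = 0.7004
Σp_2ᵢ² = 0.33² + 0.30² + 0.30² + 0.07² = 0.1089 + 0.0900 + 0.0900 + 0.0049 = 0.2938
O = 0.1118 / √(0.7004 × 0.2938) = 0.1118 / 0.453627 = 0.24646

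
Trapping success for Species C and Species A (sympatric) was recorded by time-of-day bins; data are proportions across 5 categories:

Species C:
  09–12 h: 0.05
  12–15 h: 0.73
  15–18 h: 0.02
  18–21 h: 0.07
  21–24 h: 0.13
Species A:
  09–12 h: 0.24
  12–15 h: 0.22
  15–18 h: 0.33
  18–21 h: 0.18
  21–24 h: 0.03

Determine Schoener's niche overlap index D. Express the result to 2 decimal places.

0.39

Σ|p₁ᵢ − p₂ᵢ| = 0.19 + 0.51 + 0.31 + 0.11 + 0.10 = 1.22
D = 1 − ½ × 1.22 = 1 − 0.610 = 0.3900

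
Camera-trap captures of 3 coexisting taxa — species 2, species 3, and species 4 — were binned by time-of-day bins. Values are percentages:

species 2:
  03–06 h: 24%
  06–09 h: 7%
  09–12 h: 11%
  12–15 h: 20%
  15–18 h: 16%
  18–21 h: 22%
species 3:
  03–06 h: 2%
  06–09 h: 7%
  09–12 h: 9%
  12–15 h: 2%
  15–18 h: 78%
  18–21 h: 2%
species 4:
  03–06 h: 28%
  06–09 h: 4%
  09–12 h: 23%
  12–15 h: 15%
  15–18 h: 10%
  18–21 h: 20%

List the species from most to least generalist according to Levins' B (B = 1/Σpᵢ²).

species 2 > species 4 > species 3

Convert percentages to proportions (divide by 100).
Σp_2ᵢ² = 0.24² + 0.07² + 0.11² + 0.20² + 0.16² + 0.22² = 0.0576 + 0.0049 + 0.0121 + 0.0400 + 0.0256 + 0.0484 = 0.1886
B_2 = 1 / 0.1886 = 5.3022
Σp_3ᵢ² = 0.02² + 0.07² + 0.09² + 0.02² + 0.78² + 0.02² = 0.0004 + 0.0049 + 0.0081 + 0.0004 + 0.6084 + 0.0004 = 0.6226
B_3 = 1 / 0.6226 = 1.6062
Σp_4ᵢ² = 0.28² + 0.04² + 0.23² + 0.15² + 0.10² + 0.20² = 0.0784 + 0.0016 + 0.0529 + 0.0225 + 0.0100 + 0.0400 = 0.2054
B_4 = 1 / 0.2054 = 4.8685
Ranking by B (broadest → narrowest): species 2 (5.30) > species 4 (4.87) > species 3 (1.61)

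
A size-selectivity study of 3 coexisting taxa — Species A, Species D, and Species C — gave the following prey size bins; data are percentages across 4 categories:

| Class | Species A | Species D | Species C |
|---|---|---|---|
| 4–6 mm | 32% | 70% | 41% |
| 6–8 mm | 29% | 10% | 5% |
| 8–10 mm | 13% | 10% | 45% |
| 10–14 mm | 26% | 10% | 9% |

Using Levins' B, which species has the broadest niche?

Species A

Convert percentages to proportions (divide by 100).
Σp_Aᵢ² = 0.32² + 0.29² + 0.13² + 0.26² = 0.1024 + 0.0841 + 0.0169 + 0.0676 = 0.2710
B_A = 1 / 0.2710 = 3.6900
Σp_Dᵢ² = 0.70² + 0.10² + 0.10² + 0.10² = 0.4900 + 0.0100 + 0.0100 + 0.0100 = 0.5200
B_D = 1 / 0.5200 = 1.9231
Σp_Cᵢ² = 0.41² + 0.05² + 0.45² + 0.09² = 0.1681 + 0.0025 + 0.2025 + 0.0081 = 0.3812
B_C = 1 / 0.3812 = 2.6233
Highest B → broadest niche (most generalist): Species A (B = 3.69).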